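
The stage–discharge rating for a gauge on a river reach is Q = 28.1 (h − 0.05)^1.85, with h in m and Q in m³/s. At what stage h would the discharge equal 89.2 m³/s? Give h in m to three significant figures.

h − h₀ = (Q/C)^(1/b) = (89.2/28.1)^(1/1.85) = 1.867 m
h = 0.05 + 1.867 = 1.917 m

1.92 m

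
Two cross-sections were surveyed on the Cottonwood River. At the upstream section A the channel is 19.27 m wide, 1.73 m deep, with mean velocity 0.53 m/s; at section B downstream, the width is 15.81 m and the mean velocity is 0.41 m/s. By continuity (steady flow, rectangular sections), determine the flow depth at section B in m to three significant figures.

Q = A₁V₁ = (19.27×1.73) × 0.53 = 17.67 m³/s
d₂ = Q/(b₂ V₂) = 17.67/(15.81×0.41) = 2.726 m

2.73 m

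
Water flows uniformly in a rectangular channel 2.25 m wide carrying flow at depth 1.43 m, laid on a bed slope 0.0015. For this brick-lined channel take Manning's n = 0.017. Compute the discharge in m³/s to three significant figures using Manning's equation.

A = b·y = 2.25 × 1.43 = 3.218 m²
P = b + 2y = 2.25 + 2×1.43 = 5.110 m
R = A/P = 3.218/5.110 = 0.6296 m
Q = (1/n)·A·R^(2/3)·S^(1/2) = (1/0.017) × 3.218 × 0.6296^(2/3) × 0.0015^(1/2) = 5.385 m³/s

5.38 m³/s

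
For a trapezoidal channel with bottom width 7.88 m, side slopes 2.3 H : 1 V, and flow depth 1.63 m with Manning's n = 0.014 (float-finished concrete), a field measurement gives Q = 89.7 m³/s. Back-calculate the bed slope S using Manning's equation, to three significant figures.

A = (b + z·y)·y = (7.88 + 2.3×1.63)×1.63 = 18.96 m²
P = b + 2y√(1+z²) = 7.88 + 2×1.63×√(1+2.3²) = 16.06 m
R = A/P = 18.96/16.06 = 1.181 m
S = (Q·n / (1·A·R^(2/3)))² = (89.7×0.014 / (1×18.96×1.117))² = 0.003518

0.00352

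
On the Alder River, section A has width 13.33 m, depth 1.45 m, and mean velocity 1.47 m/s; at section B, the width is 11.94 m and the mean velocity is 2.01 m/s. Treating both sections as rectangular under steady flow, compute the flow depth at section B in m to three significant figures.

Q = A₁V₁ = (13.33×1.45) × 1.47 = 28.41 m³/s
d₂ = Q/(b₂ V₂) = 28.41/(11.94×2.01) = 1.184 m

1.18 m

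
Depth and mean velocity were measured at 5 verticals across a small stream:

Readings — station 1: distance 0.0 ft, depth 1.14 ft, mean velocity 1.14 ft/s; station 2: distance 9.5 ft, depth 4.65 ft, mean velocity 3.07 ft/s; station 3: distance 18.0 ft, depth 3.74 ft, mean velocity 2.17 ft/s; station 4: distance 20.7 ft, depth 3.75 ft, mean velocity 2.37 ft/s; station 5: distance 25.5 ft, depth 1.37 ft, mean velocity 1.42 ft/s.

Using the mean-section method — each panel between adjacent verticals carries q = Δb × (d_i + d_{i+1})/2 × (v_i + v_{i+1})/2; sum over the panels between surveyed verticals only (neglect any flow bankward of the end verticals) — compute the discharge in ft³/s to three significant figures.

Panel 1-2: Δb = 9.5 ft, d̄ = (1.14+4.65)/2 = 2.895, v̄ = (1.14+3.07)/2 = 2.105 → q = 9.5×2.895×2.105 = 57.89 ft³/s
Panel 2-3: Δb = 8.5 ft, d̄ = (4.65+3.74)/2 = 4.195, v̄ = (3.07+2.17)/2 = 2.62 → q = 8.5×4.195×2.62 = 93.42 ft³/s
Panel 3-4: Δb = 2.7 ft, d̄ = (3.74+3.75)/2 = 3.745, v̄ = (2.17+2.37)/2 = 2.27 → q = 2.7×3.745×2.27 = 22.95 ft³/s
Panel 4-5: Δb = 4.8 ft, d̄ = (3.75+1.37)/2 = 2.56, v̄ = (2.37+1.42)/2 = 1.895 → q = 4.8×2.56×1.895 = 23.29 ft³/s
Q = Σ q = 197.6 ft³/s

198 ft³/s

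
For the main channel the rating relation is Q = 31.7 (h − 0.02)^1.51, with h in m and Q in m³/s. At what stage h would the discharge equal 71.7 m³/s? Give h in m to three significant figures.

1.74 m

h − h₀ = (Q/C)^(1/b) = (71.7/31.7)^(1/1.51) = 1.717 m
h = 0.02 + 1.717 = 1.737 m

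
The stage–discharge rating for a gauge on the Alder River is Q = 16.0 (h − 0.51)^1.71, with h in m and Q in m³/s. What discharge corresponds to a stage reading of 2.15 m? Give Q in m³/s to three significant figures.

37.3 m³/s

Q = 16.0 × (2.15 − 0.51)^1.71 = 16.0 × 1.64^1.71 = 37.28 m³/s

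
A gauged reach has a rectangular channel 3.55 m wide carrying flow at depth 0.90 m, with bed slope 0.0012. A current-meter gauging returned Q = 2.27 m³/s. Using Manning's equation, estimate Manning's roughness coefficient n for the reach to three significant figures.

0.0346

A = b·y = 3.55 × 0.90 = 3.195 m²
P = b + 2y = 3.55 + 2×0.90 = 5.350 m
R = A/P = 3.195/5.350 = 0.5972 m
n = (1/Q)·A·R^(2/3)·S^(1/2) = (1/2.27) × 3.195 × 0.7092 × 0.03464 = 0.03458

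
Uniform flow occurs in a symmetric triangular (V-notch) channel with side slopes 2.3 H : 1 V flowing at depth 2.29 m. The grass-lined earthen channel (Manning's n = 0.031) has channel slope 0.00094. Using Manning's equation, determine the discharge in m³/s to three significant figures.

12.3 m³/s

A = z·y² = 2.3×2.29² = 12.06 m²
P = 2y√(1+z²) = 2×2.29×√(1+2.3²) = 11.49 m
R = A/P = 12.06/11.49 = 1.050 m
Q = (1/n)·A·R^(2/3)·S^(1/2) = (1/0.031) × 12.06 × 1.050^(2/3) × 0.00094^(1/2) = 12.32 m³/s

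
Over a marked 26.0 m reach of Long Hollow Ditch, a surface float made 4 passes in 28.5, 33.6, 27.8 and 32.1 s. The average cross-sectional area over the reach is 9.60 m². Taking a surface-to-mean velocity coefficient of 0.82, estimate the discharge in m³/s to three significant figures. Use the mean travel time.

t̄ = (28.5 + 33.6 + 27.8 + 32.1) / 4 = 30.5 s
v_surface = L / t̄ = 26.0 / 30.5 = 0.8525 m/s
v_mean = 0.82 × 0.8525 = 0.6990 m/s
Q = A × v_mean = 9.60 × 0.6990 = 6.711 m³/s

6.71 m³/s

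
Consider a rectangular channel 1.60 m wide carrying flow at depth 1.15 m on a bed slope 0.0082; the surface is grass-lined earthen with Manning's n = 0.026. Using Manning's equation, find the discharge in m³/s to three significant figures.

3.88 m³/s

A = b·y = 1.60 × 1.15 = 1.840 m²
P = b + 2y = 1.60 + 2×1.15 = 3.900 m
R = A/P = 1.840/3.900 = 0.4718 m
Q = (1/n)·A·R^(2/3)·S^(1/2) = (1/0.026) × 1.840 × 0.4718^(2/3) × 0.0082^(1/2) = 3.884 m³/s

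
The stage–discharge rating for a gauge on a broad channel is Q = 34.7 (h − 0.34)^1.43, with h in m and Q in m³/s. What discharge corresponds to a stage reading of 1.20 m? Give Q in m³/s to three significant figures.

28.0 m³/s

Q = 34.7 × (1.20 − 0.34)^1.43 = 34.7 × 0.86^1.43 = 27.97 m³/s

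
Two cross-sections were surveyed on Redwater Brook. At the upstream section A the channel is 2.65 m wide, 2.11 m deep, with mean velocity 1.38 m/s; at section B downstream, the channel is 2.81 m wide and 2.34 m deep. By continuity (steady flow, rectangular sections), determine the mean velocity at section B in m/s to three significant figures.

Q = A₁V₁ = (2.65×2.11) × 1.38 = 7.716 m³/s
A₂ = 2.81 × 2.34 = 6.575 m²
V₂ = Q/A₂ = 7.716/6.575 = 1.174 m/s

1.17 m/s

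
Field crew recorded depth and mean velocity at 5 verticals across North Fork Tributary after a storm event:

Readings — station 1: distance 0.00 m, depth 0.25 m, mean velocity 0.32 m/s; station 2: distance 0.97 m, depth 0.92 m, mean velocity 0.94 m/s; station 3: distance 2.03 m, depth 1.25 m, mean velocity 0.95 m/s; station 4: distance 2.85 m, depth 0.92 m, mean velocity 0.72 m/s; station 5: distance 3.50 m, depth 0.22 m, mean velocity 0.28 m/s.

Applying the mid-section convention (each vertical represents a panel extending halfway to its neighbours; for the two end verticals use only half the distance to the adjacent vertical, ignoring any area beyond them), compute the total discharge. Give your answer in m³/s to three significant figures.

w_1 = (0.97 − 0.00)/2 = 0.485 m; q_1 = 0.32 × 0.25 × 0.485 = 0.03880 m³/s
w_2 = (2.03 − 0.00)/2 = 1.015 m; q_2 = 0.94 × 0.92 × 1.015 = 0.8778 m³/s
w_3 = (2.85 − 0.97)/2 = 0.94 m; q_3 = 0.95 × 1.25 × 0.94 = 1.116 m³/s
w_4 = (3.50 − 2.03)/2 = 0.735 m; q_4 = 0.72 × 0.92 × 0.735 = 0.4869 m³/s
w_5 = (3.50 − 2.85)/2 = 0.325 m; q_5 = 0.28 × 0.22 × 0.325 = 0.02002 m³/s
Q = Σ qᵢ = 2.540 m³/s

2.54 m³/s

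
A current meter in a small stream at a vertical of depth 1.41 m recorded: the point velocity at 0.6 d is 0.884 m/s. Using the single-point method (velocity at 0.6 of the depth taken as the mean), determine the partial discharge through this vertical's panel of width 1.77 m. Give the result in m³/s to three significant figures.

2.21 m³/s

v̄ = v₀.₆ = 0.884 m/s
q = v̄ × d × w = 0.8840 × 1.41 × 1.77 = 2.206 m³/s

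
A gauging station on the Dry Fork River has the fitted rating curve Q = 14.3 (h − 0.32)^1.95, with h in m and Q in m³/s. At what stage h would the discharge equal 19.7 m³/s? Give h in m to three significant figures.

h − h₀ = (Q/C)^(1/b) = (19.7/14.3)^(1/1.95) = 1.179 m
h = 0.32 + 1.179 = 1.499 m

1.50 m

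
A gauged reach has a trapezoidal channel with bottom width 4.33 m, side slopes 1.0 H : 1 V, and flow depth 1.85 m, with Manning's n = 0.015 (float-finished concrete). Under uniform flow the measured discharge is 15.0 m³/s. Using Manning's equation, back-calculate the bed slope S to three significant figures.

A = (b + z·y)·y = (4.33 + 1.0×1.85)×1.85 = 11.43 m²
P = b + 2y√(1+z²) = 4.33 + 2×1.85×√(1+1.0²) = 9.563 m
R = A/P = 11.43/9.563 = 1.196 m
S = (Q·n / (1·A·R^(2/3)))² = (15.0×0.015 / (1×11.43×1.126))² = 0.0003052

0.000305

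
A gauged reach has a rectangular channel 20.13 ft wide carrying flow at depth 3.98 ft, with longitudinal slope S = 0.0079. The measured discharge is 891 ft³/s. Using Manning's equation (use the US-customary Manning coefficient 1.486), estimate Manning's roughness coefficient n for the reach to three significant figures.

0.0239

A = b·y = 20.13 × 3.98 = 80.12 ft²
P = b + 2y = 20.13 + 2×3.98 = 28.09 ft
R = A/P = 80.12/28.09 = 2.852 ft
n = (1.486/Q)·A·R^(2/3)·S^(1/2) = (1.486/891) × 80.12 × 2.011 × 0.08888 = 0.02389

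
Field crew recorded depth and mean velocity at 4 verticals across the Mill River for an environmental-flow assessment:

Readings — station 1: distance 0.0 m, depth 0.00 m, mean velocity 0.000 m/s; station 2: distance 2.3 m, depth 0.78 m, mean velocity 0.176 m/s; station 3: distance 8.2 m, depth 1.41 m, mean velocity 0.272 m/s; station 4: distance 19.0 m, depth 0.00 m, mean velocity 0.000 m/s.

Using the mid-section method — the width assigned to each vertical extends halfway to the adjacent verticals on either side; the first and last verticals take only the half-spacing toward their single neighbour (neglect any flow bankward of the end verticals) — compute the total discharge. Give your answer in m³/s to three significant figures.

3.77 m³/s

w_2 = (8.2 − 0.0)/2 = 4.1 m; q_2 = 0.176 × 0.78 × 4.1 = 0.5628 m³/s
w_3 = (19.0 − 2.3)/2 = 8.35 m; q_3 = 0.272 × 1.41 × 8.35 = 3.202 m³/s
Stations 1, 4 contribute zero (depth or velocity is 0).
Q = Σ qᵢ = 3.765 m³/s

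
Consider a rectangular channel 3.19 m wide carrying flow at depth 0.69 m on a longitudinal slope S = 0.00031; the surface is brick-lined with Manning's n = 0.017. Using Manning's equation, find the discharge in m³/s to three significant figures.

1.40 m³/s

A = b·y = 3.19 × 0.69 = 2.201 m²
P = b + 2y = 3.19 + 2×0.69 = 4.570 m
R = A/P = 2.201/4.570 = 0.4816 m
Q = (1/n)·A·R^(2/3)·S^(1/2) = (1/0.017) × 2.201 × 0.4816^(2/3) × 0.00031^(1/2) = 1.401 m³/s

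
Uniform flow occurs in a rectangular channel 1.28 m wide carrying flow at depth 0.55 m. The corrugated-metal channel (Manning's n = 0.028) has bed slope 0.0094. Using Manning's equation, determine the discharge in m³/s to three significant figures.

1.08 m³/s

A = b·y = 1.28 × 0.55 = 0.7040 m²
P = b + 2y = 1.28 + 2×0.55 = 2.380 m
R = A/P = 0.7040/2.380 = 0.2958 m
Q = (1/n)·A·R^(2/3)·S^(1/2) = (1/0.028) × 0.7040 × 0.2958^(2/3) × 0.0094^(1/2) = 1.082 m³/s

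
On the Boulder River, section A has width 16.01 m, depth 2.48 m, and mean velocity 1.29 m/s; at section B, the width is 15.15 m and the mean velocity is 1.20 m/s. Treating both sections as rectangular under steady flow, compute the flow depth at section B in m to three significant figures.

2.82 m

Q = A₁V₁ = (16.01×2.48) × 1.29 = 51.22 m³/s
d₂ = Q/(b₂ V₂) = 51.22/(15.15×1.20) = 2.817 m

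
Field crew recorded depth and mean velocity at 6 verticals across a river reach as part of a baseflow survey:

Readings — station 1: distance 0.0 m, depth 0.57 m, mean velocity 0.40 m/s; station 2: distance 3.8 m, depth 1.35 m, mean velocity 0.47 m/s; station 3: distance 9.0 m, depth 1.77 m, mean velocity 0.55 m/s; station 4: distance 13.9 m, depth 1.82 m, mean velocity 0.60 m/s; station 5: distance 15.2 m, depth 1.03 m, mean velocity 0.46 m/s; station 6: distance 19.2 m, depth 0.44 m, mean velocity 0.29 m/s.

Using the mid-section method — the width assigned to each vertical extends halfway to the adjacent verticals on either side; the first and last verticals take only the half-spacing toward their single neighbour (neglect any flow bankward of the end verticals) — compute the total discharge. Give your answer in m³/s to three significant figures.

w_1 = (3.8 − 0.0)/2 = 1.9 m; q_1 = 0.40 × 0.57 × 1.9 = 0.4332 m³/s
w_2 = (9.0 − 0.0)/2 = 4.5 m; q_2 = 0.47 × 1.35 × 4.5 = 2.855 m³/s
w_3 = (13.9 − 3.8)/2 = 5.05 m; q_3 = 0.55 × 1.77 × 5.05 = 4.916 m³/s
w_4 = (15.2 − 9.0)/2 = 3.1 m; q_4 = 0.60 × 1.82 × 3.1 = 3.385 m³/s
w_5 = (19.2 − 13.9)/2 = 2.65 m; q_5 = 0.46 × 1.03 × 2.65 = 1.256 m³/s
w_6 = (19.2 − 15.2)/2 = 2 m; q_6 = 0.29 × 0.44 × 2 = 0.2552 m³/s
Q = Σ qᵢ = 13.10 m³/s

13.1 m³/s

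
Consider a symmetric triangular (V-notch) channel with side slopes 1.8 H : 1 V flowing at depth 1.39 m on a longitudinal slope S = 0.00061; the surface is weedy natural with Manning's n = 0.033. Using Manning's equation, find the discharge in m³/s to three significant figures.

1.87 m³/s

A = z·y² = 1.8×1.39² = 3.478 m²
P = 2y√(1+z²) = 2×1.39×√(1+1.8²) = 5.724 m
R = A/P = 3.478/5.724 = 0.6075 m
Q = (1/n)·A·R^(2/3)·S^(1/2) = (1/0.033) × 3.478 × 0.6075^(2/3) × 0.00061^(1/2) = 1.867 m³/s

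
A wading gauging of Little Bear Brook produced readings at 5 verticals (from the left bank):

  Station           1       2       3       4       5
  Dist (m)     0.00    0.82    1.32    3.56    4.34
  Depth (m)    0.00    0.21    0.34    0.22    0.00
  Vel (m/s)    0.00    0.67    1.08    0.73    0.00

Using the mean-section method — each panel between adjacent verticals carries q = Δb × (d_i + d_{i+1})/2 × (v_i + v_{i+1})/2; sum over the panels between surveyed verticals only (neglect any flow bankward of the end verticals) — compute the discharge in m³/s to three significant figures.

0.748 m³/s

Panel 1-2: Δb = 0.82 m, d̄ = (0.00+0.21)/2 = 0.105, v̄ = (0.00+0.67)/2 = 0.335 → q = 0.82×0.105×0.335 = 0.02884 m³/s
Panel 2-3: Δb = 0.5 m, d̄ = (0.21+0.34)/2 = 0.275, v̄ = (0.67+1.08)/2 = 0.875 → q = 0.5×0.275×0.875 = 0.1203 m³/s
Panel 3-4: Δb = 2.24 m, d̄ = (0.34+0.22)/2 = 0.28, v̄ = (1.08+0.73)/2 = 0.905 → q = 2.24×0.28×0.905 = 0.5676 m³/s
Panel 4-5: Δb = 0.78 m, d̄ = (0.22+0.00)/2 = 0.11, v̄ = (0.73+0.00)/2 = 0.365 → q = 0.78×0.11×0.365 = 0.03132 m³/s
Q = Σ q = 0.7481 m³/s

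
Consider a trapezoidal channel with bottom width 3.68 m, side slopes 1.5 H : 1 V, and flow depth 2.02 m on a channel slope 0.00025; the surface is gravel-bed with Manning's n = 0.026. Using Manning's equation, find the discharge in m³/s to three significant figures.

A = (b + z·y)·y = (3.68 + 1.5×2.02)×2.02 = 13.55 m²
P = b + 2y√(1+z²) = 3.68 + 2×2.02×√(1+1.5²) = 10.96 m
R = A/P = 13.55/10.96 = 1.236 m
Q = (1/n)·A·R^(2/3)·S^(1/2) = (1/0.026) × 13.55 × 1.236^(2/3) × 0.00025^(1/2) = 9.495 m³/s

9.49 m³/s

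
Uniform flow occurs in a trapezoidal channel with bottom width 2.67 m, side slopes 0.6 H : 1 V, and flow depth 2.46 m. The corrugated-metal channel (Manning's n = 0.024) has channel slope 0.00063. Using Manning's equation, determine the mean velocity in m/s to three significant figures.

1.19 m/s

A = (b + z·y)·y = (2.67 + 0.6×2.46)×2.46 = 10.20 m²
P = b + 2y√(1+z²) = 2.67 + 2×2.46×√(1+0.6²) = 8.408 m
R = A/P = 10.20/8.408 = 1.213 m
Q = (1/n)·A·R^(2/3)·S^(1/2) = (1/0.024) × 10.20 × 1.213^(2/3) × 0.00063^(1/2) = 12.13 m³/s
V = Q/A = 12.13/10.20 = 1.190 m/s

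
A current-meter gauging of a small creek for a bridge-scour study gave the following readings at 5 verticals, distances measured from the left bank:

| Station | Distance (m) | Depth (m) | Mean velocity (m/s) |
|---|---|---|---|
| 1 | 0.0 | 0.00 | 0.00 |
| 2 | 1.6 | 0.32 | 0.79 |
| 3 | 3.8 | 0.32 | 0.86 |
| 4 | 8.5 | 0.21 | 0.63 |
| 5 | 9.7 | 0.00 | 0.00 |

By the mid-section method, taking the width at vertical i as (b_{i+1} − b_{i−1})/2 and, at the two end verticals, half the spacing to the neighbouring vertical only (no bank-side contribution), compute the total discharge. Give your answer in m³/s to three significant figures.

w_2 = (3.8 − 0.0)/2 = 1.9 m; q_2 = 0.79 × 0.32 × 1.9 = 0.4803 m³/s
w_3 = (8.5 − 1.6)/2 = 3.45 m; q_3 = 0.86 × 0.32 × 3.45 = 0.9494 m³/s
w_4 = (9.7 − 3.8)/2 = 2.95 m; q_4 = 0.63 × 0.21 × 2.95 = 0.3903 m³/s
Stations 1, 5 contribute zero (depth or velocity is 0).
Q = Σ qᵢ = 1.820 m³/s

1.82 m³/s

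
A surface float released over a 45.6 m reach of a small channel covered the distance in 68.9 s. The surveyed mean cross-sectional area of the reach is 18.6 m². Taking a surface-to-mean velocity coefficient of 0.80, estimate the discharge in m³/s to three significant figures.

v_surface = L / t̄ = 45.6 / 68.9 = 0.6618 m/s
v_mean = 0.80 × 0.6618 = 0.5295 m/s
Q = A × v_mean = 18.6 × 0.5295 = 9.848 m³/s

9.85 m³/s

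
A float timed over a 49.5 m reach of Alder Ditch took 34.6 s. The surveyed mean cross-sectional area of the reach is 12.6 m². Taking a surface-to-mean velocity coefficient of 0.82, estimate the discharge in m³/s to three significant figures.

14.8 m³/s

v_surface = L / t̄ = 49.5 / 34.6 = 1.431 m/s
v_mean = 0.82 × 1.431 = 1.173 m/s
Q = A × v_mean = 12.6 × 1.173 = 14.78 m³/s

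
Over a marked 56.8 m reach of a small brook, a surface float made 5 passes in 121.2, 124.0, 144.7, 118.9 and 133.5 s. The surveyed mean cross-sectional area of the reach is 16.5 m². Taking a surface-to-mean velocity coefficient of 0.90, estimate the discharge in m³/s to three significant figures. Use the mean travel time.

6.57 m³/s

t̄ = (121.2 + 124.0 + 144.7 + 118.9 + 133.5) / 5 = 128.46 s
v_surface = L / t̄ = 56.8 / 128.46 = 0.4422 m/s
v_mean = 0.90 × 0.4422 = 0.3979 m/s
Q = A × v_mean = 16.5 × 0.3979 = 6.566 m³/s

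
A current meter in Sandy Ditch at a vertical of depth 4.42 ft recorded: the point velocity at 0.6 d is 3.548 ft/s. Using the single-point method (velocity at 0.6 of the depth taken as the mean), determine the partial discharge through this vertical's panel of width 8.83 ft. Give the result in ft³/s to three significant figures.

v̄ = v₀.₆ = 3.548 ft/s
q = v̄ × d × w = 3.548 × 4.42 × 8.83 = 138.5 ft³/s

138 ft³/s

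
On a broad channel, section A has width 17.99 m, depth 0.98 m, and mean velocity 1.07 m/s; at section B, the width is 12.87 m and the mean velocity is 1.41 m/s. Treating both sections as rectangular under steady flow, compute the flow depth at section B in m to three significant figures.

Q = A₁V₁ = (17.99×0.98) × 1.07 = 18.86 m³/s
d₂ = Q/(b₂ V₂) = 18.86/(12.87×1.41) = 1.040 m

1.04 m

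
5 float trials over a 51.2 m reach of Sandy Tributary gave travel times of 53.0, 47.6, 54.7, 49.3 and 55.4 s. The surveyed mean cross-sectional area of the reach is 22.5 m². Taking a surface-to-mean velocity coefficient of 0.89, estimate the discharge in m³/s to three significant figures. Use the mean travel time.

19.7 m³/s

t̄ = (53.0 + 47.6 + 54.7 + 49.3 + 55.4) / 5 = 52 s
v_surface = L / t̄ = 51.2 / 52 = 0.9846 m/s
v_mean = 0.89 × 0.9846 = 0.8763 m/s
Q = A × v_mean = 22.5 × 0.8763 = 19.72 m³/s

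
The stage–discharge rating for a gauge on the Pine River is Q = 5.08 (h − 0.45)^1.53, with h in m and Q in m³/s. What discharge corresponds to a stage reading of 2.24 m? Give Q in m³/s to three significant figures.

Q = 5.08 × (2.24 − 0.45)^1.53 = 5.08 × 1.79^1.53 = 12.38 m³/s

12.4 m³/s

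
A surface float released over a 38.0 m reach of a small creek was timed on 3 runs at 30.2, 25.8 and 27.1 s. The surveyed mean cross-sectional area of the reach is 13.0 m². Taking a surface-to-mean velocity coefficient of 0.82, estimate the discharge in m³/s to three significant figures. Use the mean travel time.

t̄ = (30.2 + 25.8 + 27.1) / 3 = 27.7 s
v_surface = L / t̄ = 38.0 / 27.7 = 1.372 m/s
v_mean = 0.82 × 1.372 = 1.125 m/s
Q = A × v_mean = 13.0 × 1.125 = 14.62 m³/s

14.6 m³/s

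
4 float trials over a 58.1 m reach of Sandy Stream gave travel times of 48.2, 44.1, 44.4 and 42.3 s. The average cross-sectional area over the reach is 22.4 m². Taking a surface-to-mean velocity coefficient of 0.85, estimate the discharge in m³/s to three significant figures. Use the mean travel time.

24.7 m³/s

t̄ = (48.2 + 44.1 + 44.4 + 42.3) / 4 = 44.75 s
v_surface = L / t̄ = 58.1 / 44.75 = 1.298 m/s
v_mean = 0.85 × 1.298 = 1.104 m/s
Q = A × v_mean = 22.4 × 1.104 = 24.72 m³/s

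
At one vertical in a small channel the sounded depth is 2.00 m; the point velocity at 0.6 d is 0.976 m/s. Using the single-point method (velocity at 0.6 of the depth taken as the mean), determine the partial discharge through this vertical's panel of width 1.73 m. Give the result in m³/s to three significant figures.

v̄ = v₀.₆ = 0.976 m/s
q = v̄ × d × w = 0.9760 × 2.00 × 1.73 = 3.377 m³/s

3.38 m³/s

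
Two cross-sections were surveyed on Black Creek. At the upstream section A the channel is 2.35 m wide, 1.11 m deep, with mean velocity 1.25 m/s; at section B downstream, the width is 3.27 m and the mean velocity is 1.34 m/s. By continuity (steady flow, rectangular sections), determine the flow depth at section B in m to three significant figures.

Q = A₁V₁ = (2.35×1.11) × 1.25 = 3.261 m³/s
d₂ = Q/(b₂ V₂) = 3.261/(3.27×1.34) = 0.7441 m

0.744 m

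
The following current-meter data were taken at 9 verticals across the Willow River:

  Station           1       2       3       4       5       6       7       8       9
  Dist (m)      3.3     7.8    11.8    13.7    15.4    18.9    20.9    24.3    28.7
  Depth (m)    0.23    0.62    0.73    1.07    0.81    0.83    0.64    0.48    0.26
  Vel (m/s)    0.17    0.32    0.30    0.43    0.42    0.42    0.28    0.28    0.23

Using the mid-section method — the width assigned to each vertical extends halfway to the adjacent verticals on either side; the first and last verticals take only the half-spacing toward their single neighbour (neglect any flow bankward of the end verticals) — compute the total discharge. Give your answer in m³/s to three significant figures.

w_1 = (7.8 − 3.3)/2 = 2.25 m; q_1 = 0.17 × 0.23 × 2.25 = 0.08798 m³/s
w_2 = (11.8 − 3.3)/2 = 4.25 m; q_2 = 0.32 × 0.62 × 4.25 = 0.8432 m³/s
w_3 = (13.7 − 7.8)/2 = 2.95 m; q_3 = 0.30 × 0.73 × 2.95 = 0.6461 m³/s
w_4 = (15.4 − 11.8)/2 = 1.8 m; q_4 = 0.43 × 1.07 × 1.8 = 0.8282 m³/s
w_5 = (18.9 − 13.7)/2 = 2.6 m; q_5 = 0.42 × 0.81 × 2.6 = 0.8845 m³/s
w_6 = (20.9 − 15.4)/2 = 2.75 m; q_6 = 0.42 × 0.83 × 2.75 = 0.9587 m³/s
w_7 = (24.3 − 18.9)/2 = 2.7 m; q_7 = 0.28 × 0.64 × 2.7 = 0.4838 m³/s
w_8 = (28.7 − 20.9)/2 = 3.9 m; q_8 = 0.28 × 0.48 × 3.9 = 0.5242 m³/s
w_9 = (28.7 − 24.3)/2 = 2.2 m; q_9 = 0.23 × 0.26 × 2.2 = 0.1316 m³/s
Q = Σ qᵢ = 5.388 m³/s

5.39 m³/s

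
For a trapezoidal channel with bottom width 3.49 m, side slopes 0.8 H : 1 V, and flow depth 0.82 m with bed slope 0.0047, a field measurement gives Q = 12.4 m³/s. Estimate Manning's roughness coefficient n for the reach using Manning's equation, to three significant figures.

0.0135

A = (b + z·y)·y = (3.49 + 0.8×0.82)×0.82 = 3.400 m²
P = b + 2y√(1+z²) = 3.49 + 2×0.82×√(1+0.8²) = 5.590 m
R = A/P = 3.400/5.590 = 0.6082 m
n = (1/Q)·A·R^(2/3)·S^(1/2) = (1/12.4) × 3.400 × 0.7178 × 0.06856 = 0.01349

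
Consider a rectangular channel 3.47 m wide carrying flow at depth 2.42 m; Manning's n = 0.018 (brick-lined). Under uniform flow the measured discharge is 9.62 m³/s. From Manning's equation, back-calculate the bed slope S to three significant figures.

0.000419

A = b·y = 3.47 × 2.42 = 8.397 m²
P = b + 2y = 3.47 + 2×2.42 = 8.310 m
R = A/P = 8.397/8.310 = 1.011 m
S = (Q·n / (1·A·R^(2/3)))² = (9.62×0.018 / (1×8.397×1.007))² = 0.0004193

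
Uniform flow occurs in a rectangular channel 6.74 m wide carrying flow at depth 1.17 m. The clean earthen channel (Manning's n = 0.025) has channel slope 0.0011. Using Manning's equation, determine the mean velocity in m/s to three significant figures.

1.21 m/s

A = b·y = 6.74 × 1.17 = 7.886 m²
P = b + 2y = 6.74 + 2×1.17 = 9.080 m
R = A/P = 7.886/9.080 = 0.8685 m
Q = (1/n)·A·R^(2/3)·S^(1/2) = (1/0.025) × 7.886 × 0.8685^(2/3) × 0.0011^(1/2) = 9.523 m³/s
V = Q/A = 9.523/7.886 = 1.208 m/s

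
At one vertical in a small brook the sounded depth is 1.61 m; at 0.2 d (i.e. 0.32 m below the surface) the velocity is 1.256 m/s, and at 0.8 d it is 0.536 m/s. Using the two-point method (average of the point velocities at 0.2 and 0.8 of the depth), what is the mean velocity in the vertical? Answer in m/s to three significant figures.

v̄ = (1.256 + 0.536) / 2 = 0.8960 m/s

0.896 m/s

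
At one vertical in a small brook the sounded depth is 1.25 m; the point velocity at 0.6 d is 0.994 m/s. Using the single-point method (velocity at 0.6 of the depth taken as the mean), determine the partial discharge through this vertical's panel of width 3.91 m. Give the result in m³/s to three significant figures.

v̄ = v₀.₆ = 0.994 m/s
q = v̄ × d × w = 0.9940 × 1.25 × 3.91 = 4.858 m³/s

4.86 m³/s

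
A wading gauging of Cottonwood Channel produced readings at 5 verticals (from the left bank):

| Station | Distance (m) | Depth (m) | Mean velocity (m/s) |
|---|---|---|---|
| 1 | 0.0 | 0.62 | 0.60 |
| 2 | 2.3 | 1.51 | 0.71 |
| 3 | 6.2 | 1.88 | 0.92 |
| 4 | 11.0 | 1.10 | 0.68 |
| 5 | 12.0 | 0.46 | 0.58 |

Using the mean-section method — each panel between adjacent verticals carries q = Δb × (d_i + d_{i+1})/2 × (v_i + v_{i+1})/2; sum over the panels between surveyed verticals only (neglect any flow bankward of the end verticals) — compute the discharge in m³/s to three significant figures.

13.2 m³/s

Panel 1-2: Δb = 2.3 m, d̄ = (0.62+1.51)/2 = 1.065, v̄ = (0.60+0.71)/2 = 0.655 → q = 2.3×1.065×0.655 = 1.604 m³/s
Panel 2-3: Δb = 3.9 m, d̄ = (1.51+1.88)/2 = 1.695, v̄ = (0.71+0.92)/2 = 0.815 → q = 3.9×1.695×0.815 = 5.388 m³/s
Panel 3-4: Δb = 4.8 m, d̄ = (1.88+1.10)/2 = 1.49, v̄ = (0.92+0.68)/2 = 0.8 → q = 4.8×1.49×0.8 = 5.722 m³/s
Panel 4-5: Δb = 1 m, d̄ = (1.10+0.46)/2 = 0.78, v̄ = (0.68+0.58)/2 = 0.63 → q = 1×0.78×0.63 = 0.4914 m³/s
Q = Σ q = 13.20 m³/s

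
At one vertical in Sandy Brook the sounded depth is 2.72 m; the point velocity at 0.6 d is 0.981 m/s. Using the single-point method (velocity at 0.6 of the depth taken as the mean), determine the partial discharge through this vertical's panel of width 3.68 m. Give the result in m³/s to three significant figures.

9.82 m³/s

v̄ = v₀.₆ = 0.981 m/s
q = v̄ × d × w = 0.9810 × 2.72 × 3.68 = 9.819 m³/s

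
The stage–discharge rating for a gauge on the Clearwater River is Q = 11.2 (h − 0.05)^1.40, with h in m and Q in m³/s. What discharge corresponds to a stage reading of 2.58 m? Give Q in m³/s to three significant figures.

41.1 m³/s

Q = 11.2 × (2.58 − 0.05)^1.40 = 11.2 × 2.53^1.40 = 41.08 m³/s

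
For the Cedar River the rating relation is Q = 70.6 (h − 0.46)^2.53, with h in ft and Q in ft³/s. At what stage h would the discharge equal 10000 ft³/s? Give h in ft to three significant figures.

7.54 ft

h − h₀ = (Q/C)^(1/b) = (10000/70.6)^(1/2.53) = 7.084 ft
h = 0.46 + 7.084 = 7.544 ft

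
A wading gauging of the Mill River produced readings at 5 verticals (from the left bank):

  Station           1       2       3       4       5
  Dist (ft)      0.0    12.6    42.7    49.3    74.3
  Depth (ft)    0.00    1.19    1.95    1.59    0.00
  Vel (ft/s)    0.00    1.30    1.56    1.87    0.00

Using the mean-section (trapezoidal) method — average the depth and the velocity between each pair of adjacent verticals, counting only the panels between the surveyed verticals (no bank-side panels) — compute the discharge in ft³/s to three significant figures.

Panel 1-2: Δb = 12.6 ft, d̄ = (0.00+1.19)/2 = 0.595, v̄ = (0.00+1.30)/2 = 0.65 → q = 12.6×0.595×0.65 = 4.873 ft³/s
Panel 2-3: Δb = 30.1 ft, d̄ = (1.19+1.95)/2 = 1.57, v̄ = (1.30+1.56)/2 = 1.43 → q = 30.1×1.57×1.43 = 67.58 ft³/s
Panel 3-4: Δb = 6.6 ft, d̄ = (1.95+1.59)/2 = 1.77, v̄ = (1.56+1.87)/2 = 1.715 → q = 6.6×1.77×1.715 = 20.03 ft³/s
Panel 4-5: Δb = 25 ft, d̄ = (1.59+0.00)/2 = 0.795, v̄ = (1.87+0.00)/2 = 0.935 → q = 25×0.795×0.935 = 18.58 ft³/s
Q = Σ q = 111.1 ft³/s

111 ft³/s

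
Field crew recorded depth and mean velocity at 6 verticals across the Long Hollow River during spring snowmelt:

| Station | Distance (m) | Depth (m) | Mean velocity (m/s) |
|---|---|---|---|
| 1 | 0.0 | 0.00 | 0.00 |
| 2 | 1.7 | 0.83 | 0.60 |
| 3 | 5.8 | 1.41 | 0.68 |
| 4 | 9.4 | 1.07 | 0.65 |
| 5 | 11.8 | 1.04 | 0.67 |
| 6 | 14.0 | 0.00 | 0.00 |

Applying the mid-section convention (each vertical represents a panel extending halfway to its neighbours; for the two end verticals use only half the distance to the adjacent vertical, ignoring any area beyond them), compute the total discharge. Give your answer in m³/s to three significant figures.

w_2 = (5.8 − 0.0)/2 = 2.9 m; q_2 = 0.60 × 0.83 × 2.9 = 1.444 m³/s
w_3 = (9.4 − 1.7)/2 = 3.85 m; q_3 = 0.68 × 1.41 × 3.85 = 3.691 m³/s
w_4 = (11.8 − 5.8)/2 = 3 m; q_4 = 0.65 × 1.07 × 3 = 2.087 m³/s
w_5 = (14.0 − 9.4)/2 = 2.3 m; q_5 = 0.67 × 1.04 × 2.3 = 1.603 m³/s
Stations 1, 6 contribute zero (depth or velocity is 0).
Q = Σ qᵢ = 8.825 m³/s

8.82 m³/s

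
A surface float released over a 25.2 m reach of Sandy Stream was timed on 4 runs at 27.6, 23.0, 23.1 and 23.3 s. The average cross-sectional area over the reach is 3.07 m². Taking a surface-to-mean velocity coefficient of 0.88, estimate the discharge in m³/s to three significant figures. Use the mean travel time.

t̄ = (27.6 + 23.0 + 23.1 + 23.3) / 4 = 24.25 s
v_surface = L / t̄ = 25.2 / 24.25 = 1.039 m/s
v_mean = 0.88 × 1.039 = 0.9145 m/s
Q = A × v_mean = 3.07 × 0.9145 = 2.807 m³/s

2.81 m³/s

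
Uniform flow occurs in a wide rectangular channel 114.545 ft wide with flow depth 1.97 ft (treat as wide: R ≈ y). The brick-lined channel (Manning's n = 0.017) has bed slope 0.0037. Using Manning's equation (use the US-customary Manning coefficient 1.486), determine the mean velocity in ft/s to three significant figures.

A = b·y = 114.545 × 1.97 = 225.7 ft²
Wide channel: R ≈ y = 1.97 ft
Q = (1.486/n)·A·R^(2/3)·S^(1/2) = (1.486/0.017) × 225.7 × 1.970^(2/3) × 0.0037^(1/2) = 1885 ft³/s
V = Q/A = 1885/225.7 = 8.356 ft/s

8.36 ft/s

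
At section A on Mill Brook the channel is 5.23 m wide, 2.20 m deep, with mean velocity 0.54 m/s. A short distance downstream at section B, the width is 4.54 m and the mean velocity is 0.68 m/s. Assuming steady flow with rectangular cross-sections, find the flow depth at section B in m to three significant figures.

Q = A₁V₁ = (5.23×2.20) × 0.54 = 6.213 m³/s
d₂ = Q/(b₂ V₂) = 6.213/(4.54×0.68) = 2.013 m

2.01 m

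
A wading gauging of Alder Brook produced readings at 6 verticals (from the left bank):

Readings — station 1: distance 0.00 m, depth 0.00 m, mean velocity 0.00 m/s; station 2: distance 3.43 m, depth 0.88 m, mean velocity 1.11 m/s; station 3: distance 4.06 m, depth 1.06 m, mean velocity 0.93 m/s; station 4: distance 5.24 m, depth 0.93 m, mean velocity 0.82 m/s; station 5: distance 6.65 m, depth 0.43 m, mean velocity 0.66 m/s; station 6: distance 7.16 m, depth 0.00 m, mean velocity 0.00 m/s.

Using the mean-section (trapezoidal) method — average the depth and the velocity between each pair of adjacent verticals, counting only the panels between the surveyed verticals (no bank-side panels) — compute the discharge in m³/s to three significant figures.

Panel 1-2: Δb = 3.43 m, d̄ = (0.00+0.88)/2 = 0.44, v̄ = (0.00+1.11)/2 = 0.555 → q = 3.43×0.44×0.555 = 0.8376 m³/s
Panel 2-3: Δb = 0.63 m, d̄ = (0.88+1.06)/2 = 0.97, v̄ = (1.11+0.93)/2 = 1.02 → q = 0.63×0.97×1.02 = 0.6233 m³/s
Panel 3-4: Δb = 1.18 m, d̄ = (1.06+0.93)/2 = 0.995, v̄ = (0.93+0.82)/2 = 0.875 → q = 1.18×0.995×0.875 = 1.027 m³/s
Panel 4-5: Δb = 1.41 m, d̄ = (0.93+0.43)/2 = 0.68, v̄ = (0.82+0.66)/2 = 0.74 → q = 1.41×0.68×0.74 = 0.7095 m³/s
Panel 5-6: Δb = 0.51 m, d̄ = (0.43+0.00)/2 = 0.215, v̄ = (0.66+0.00)/2 = 0.33 → q = 0.51×0.215×0.33 = 0.03618 m³/s
Q = Σ q = 3.234 m³/s

3.23 m³/s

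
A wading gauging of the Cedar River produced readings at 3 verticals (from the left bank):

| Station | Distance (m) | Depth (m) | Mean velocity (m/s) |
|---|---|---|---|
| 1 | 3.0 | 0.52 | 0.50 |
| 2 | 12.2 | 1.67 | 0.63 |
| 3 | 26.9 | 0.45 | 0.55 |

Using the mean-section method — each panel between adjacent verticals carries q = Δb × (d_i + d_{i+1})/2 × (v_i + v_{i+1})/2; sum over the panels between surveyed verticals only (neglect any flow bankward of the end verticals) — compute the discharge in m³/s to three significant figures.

14.9 m³/s

Panel 1-2: Δb = 9.2 m, d̄ = (0.52+1.67)/2 = 1.095, v̄ = (0.50+0.63)/2 = 0.565 → q = 9.2×1.095×0.565 = 5.692 m³/s
Panel 2-3: Δb = 14.7 m, d̄ = (1.67+0.45)/2 = 1.06, v̄ = (0.63+0.55)/2 = 0.59 → q = 14.7×1.06×0.59 = 9.193 m³/s
Q = Σ q = 14.89 m³/s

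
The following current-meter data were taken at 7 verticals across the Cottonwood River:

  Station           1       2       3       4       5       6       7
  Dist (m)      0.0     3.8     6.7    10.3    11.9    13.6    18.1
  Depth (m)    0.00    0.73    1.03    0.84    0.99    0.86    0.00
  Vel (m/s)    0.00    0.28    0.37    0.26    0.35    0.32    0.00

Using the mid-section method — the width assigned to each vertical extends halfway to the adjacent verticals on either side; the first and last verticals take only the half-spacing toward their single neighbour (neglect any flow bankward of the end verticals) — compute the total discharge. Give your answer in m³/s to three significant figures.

3.92 m³/s

w_2 = (6.7 − 0.0)/2 = 3.35 m; q_2 = 0.28 × 0.73 × 3.35 = 0.6847 m³/s
w_3 = (10.3 − 3.8)/2 = 3.25 m; q_3 = 0.37 × 1.03 × 3.25 = 1.239 m³/s
w_4 = (11.9 − 6.7)/2 = 2.6 m; q_4 = 0.26 × 0.84 × 2.6 = 0.5678 m³/s
w_5 = (13.6 − 10.3)/2 = 1.65 m; q_5 = 0.35 × 0.99 × 1.65 = 0.5717 m³/s
w_6 = (18.1 − 11.9)/2 = 3.1 m; q_6 = 0.32 × 0.86 × 3.1 = 0.8531 m³/s
Stations 1, 7 contribute zero (depth or velocity is 0).
Q = Σ qᵢ = 3.916 m³/s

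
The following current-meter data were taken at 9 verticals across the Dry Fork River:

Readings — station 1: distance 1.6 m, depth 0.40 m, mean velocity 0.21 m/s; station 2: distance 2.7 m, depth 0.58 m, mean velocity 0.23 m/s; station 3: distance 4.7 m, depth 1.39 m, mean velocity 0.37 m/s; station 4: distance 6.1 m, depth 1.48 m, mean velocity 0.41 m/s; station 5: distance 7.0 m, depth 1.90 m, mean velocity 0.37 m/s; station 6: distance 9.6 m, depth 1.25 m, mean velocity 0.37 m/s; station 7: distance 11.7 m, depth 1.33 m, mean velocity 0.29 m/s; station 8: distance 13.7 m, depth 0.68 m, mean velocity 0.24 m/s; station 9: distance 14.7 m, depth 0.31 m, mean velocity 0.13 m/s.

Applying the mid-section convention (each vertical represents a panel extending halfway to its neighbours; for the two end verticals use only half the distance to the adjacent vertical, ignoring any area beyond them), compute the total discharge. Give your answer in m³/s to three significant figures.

5.20 m³/s

w_1 = (2.7 − 1.6)/2 = 0.55 m; q_1 = 0.21 × 0.40 × 0.55 = 0.04620 m³/s
w_2 = (4.7 − 1.6)/2 = 1.55 m; q_2 = 0.23 × 0.58 × 1.55 = 0.2068 m³/s
w_3 = (6.1 − 2.7)/2 = 1.7 m; q_3 = 0.37 × 1.39 × 1.7 = 0.8743 m³/s
w_4 = (7.0 − 4.7)/2 = 1.15 m; q_4 = 0.41 × 1.48 × 1.15 = 0.6978 m³/s
w_5 = (9.6 − 6.1)/2 = 1.75 m; q_5 = 0.37 × 1.90 × 1.75 = 1.230 m³/s
w_6 = (11.7 − 7.0)/2 = 2.35 m; q_6 = 0.37 × 1.25 × 2.35 = 1.087 m³/s
w_7 = (13.7 − 9.6)/2 = 2.05 m; q_7 = 0.29 × 1.33 × 2.05 = 0.7907 m³/s
w_8 = (14.7 − 11.7)/2 = 1.5 m; q_8 = 0.24 × 0.68 × 1.5 = 0.2448 m³/s
w_9 = (14.7 − 13.7)/2 = 0.5 m; q_9 = 0.13 × 0.31 × 0.5 = 0.02015 m³/s
Q = Σ qᵢ = 5.198 m³/s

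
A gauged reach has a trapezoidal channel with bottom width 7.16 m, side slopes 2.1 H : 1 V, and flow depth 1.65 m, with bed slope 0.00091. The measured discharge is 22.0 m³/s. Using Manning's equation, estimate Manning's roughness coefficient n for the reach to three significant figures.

0.0269

A = (b + z·y)·y = (7.16 + 2.1×1.65)×1.65 = 17.53 m²
P = b + 2y√(1+z²) = 7.16 + 2×1.65×√(1+2.1²) = 14.84 m
R = A/P = 17.53/14.84 = 1.182 m
n = (1/Q)·A·R^(2/3)·S^(1/2) = (1/22.0) × 17.53 × 1.118 × 0.03017 = 0.02687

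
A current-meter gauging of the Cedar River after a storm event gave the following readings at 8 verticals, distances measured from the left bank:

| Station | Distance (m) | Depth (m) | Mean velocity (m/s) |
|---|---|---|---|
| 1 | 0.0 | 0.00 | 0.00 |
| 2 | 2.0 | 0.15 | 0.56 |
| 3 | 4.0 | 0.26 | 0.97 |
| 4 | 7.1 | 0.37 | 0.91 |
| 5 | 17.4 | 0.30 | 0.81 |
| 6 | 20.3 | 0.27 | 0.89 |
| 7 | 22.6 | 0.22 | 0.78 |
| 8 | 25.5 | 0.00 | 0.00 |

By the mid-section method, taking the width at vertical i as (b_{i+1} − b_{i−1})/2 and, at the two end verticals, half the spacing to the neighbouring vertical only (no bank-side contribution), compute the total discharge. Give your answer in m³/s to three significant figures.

5.74 m³/s

w_2 = (4.0 − 0.0)/2 = 2 m; q_2 = 0.56 × 0.15 × 2 = 0.1680 m³/s
w_3 = (7.1 − 2.0)/2 = 2.55 m; q_3 = 0.97 × 0.26 × 2.55 = 0.6431 m³/s
w_4 = (17.4 − 4.0)/2 = 6.7 m; q_4 = 0.91 × 0.37 × 6.7 = 2.256 m³/s
w_5 = (20.3 − 7.1)/2 = 6.6 m; q_5 = 0.81 × 0.30 × 6.6 = 1.604 m³/s
w_6 = (22.6 − 17.4)/2 = 2.6 m; q_6 = 0.89 × 0.27 × 2.6 = 0.6248 m³/s
w_7 = (25.5 − 20.3)/2 = 2.6 m; q_7 = 0.78 × 0.22 × 2.6 = 0.4462 m³/s
Stations 1, 8 contribute zero (depth or velocity is 0).
Q = Σ qᵢ = 5.742 m³/s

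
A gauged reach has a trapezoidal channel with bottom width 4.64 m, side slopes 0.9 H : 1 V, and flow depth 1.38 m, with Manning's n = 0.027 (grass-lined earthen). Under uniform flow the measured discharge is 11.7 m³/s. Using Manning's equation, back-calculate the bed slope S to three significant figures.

0.00157

A = (b + z·y)·y = (4.64 + 0.9×1.38)×1.38 = 8.117 m²
P = b + 2y√(1+z²) = 4.64 + 2×1.38×√(1+0.9²) = 8.353 m
R = A/P = 8.117/8.353 = 0.9717 m
S = (Q·n / (1·A·R^(2/3)))² = (11.7×0.027 / (1×8.117×0.9811))² = 0.001574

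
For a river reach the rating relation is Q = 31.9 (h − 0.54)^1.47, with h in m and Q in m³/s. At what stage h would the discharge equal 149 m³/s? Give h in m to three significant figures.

3.39 m

h − h₀ = (Q/C)^(1/b) = (149/31.9)^(1/1.47) = 2.853 m
h = 0.54 + 2.853 = 3.393 m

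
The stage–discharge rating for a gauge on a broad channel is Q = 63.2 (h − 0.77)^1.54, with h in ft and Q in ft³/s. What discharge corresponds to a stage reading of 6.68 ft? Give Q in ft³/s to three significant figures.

975 ft³/s

Q = 63.2 × (6.68 − 0.77)^1.54 = 63.2 × 5.91^1.54 = 974.9 ft³/s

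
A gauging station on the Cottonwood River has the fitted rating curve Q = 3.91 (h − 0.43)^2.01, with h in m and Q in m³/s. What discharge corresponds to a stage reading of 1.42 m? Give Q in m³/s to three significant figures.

Q = 3.91 × (1.42 − 0.43)^2.01 = 3.91 × 0.99^2.01 = 3.832 m³/s

3.83 m³/s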